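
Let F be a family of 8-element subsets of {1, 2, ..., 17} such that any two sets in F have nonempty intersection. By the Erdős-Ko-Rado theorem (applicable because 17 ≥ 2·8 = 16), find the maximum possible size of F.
max |F| = C(16, 7) = 11440

The Erdős-Ko-Rado theorem states: for n ≥ 2k, an intersecting family of k-subsets of an n-element set has size at most C(n − 1, k − 1), with equality for 'star' families {A ⊆ [n] : |A| = k, i ∈ A} (fix an element i). For n = 17, k = 8: C(16, 7) = 11440.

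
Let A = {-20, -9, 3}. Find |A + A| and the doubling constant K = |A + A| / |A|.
K = |A + A| / |A| = 6/3 = 2

Enumerate A + A = {a + b : a, b ∈ A}. With |A| = 3, there are |A|^2 = 9 ordered sum pairs; collecting distinct values, A + A = {-40, -29, -18, -17, -6, 6}, so |A + A| = 6. Thus K = 6/3 = 2. For comparison, the minimum possible |A + A| over all 3-element sets is 2·3 − 1 = 5 (so min K = 5/3), attained only by arithmetic progressions.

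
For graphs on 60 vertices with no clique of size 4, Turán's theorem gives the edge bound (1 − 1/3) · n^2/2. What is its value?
Turán density bound = (2/3) · 60^2/2 = 1200

Turán's theorem: ex(n, K_{r+1}) is achieved by the complete r-partite Turán graph T(n, r) with parts as balanced as possible, and is at most (1 − 1/r) · n^2/2. For r = 3, n = 60: the density bound is (2/3) · 3600/2 = 1200. Since 3 ∣ 60, the Turán graph T(60, 3) has parts of equal size 20, and its edge count e(T(60, 3)) = 1200 attains the density bound exactly.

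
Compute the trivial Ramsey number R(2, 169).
R(2, 169) = 169

R(2, k) = k for all k ≥ 2: in a 2-colouring of K_k, either some edge is red (a red K_2) or all edges are blue (a blue K_k). And K_{168} coloured all-blue has no blue K_169, so R(2, 169) > 168. Hence R(2, 169) = 169.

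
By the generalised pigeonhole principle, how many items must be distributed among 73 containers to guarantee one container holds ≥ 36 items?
n = (36 − 1)·73 + 1 = 2556

By the generalised pigeonhole principle, to guarantee some box contains ≥ r objects we need more than (r − 1) · k objects total. Threshold: n = (r − 1) · k + 1. With r = 36 and k = 73: n = 35 · 73 + 1 = 2555 + 1 = 2556. For n = 2555 = 35 · 73, we can put exactly 35 objects in every box, avoiding 36 in any single one — so 2556 is tight.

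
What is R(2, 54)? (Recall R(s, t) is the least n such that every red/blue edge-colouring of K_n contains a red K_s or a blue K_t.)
R(2, 54) = 54

R(2, k) = k for all k ≥ 2: in a 2-colouring of K_k, either some edge is red (a red K_2) or all edges are blue (a blue K_k). And K_{53} coloured all-blue has no blue K_54, so R(2, 54) > 53. Hence R(2, 54) = 54.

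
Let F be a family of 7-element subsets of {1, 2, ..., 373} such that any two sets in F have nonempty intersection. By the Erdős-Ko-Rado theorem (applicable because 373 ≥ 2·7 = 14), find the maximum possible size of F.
max |F| = C(372, 6) = 3534486491928

Erdős-Ko-Rado (1961): when n ≥ 2k, max |F| = C(n−1, k−1). The bound is attained by the star {A : i ∈ A} for any fixed i ∈ [n]. Here C(373−1, 7−1) = C(372, 6) = 3534486491928.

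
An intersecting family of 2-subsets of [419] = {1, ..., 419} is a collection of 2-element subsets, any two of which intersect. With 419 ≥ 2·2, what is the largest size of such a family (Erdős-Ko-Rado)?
max |F| = C(418, 1) = 418

Erdős-Ko-Rado (1961): when n ≥ 2k, max |F| = C(n−1, k−1). The bound is attained by the star {A : i ∈ A} for any fixed i ∈ [n]. Here C(419−1, 2−1) = C(418, 1) = 418.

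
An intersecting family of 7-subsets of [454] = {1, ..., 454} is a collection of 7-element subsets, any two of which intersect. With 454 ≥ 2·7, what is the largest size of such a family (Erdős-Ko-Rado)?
max |F| = C(453, 6) = 11609607868320

Erdős-Ko-Rado (1961): when n ≥ 2k, max |F| = C(n−1, k−1). The bound is attained by the star {A : i ∈ A} for any fixed i ∈ [n]. Here C(454−1, 7−1) = C(453, 6) = 11609607868320.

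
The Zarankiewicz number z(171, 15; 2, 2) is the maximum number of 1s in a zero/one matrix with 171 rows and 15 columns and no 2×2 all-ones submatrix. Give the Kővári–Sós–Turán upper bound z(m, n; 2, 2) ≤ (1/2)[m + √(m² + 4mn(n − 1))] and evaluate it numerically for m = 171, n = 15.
z(171, 15; 2, 2) ≤ (1/2)[171 + √(171² + 4·171·15·14)] = (1/2)[171 + √172881] = 293.3948

Kővári–Sós–Turán: let r_1, ..., r_171 be the row sums and z = Σ r_i the total number of 1s. Each pair of columns can share at most one row with both entries 1 (else a 2×2 all-ones block appears), so Σ_i C(r_i, 2) ≤ C(15, 2) = 105. By convexity Σ_i C(r_i, 2) ≥ 171·C(z/171, 2) = z(z − 171)/(2·171), giving z² − 171z − 171·15·14 ≤ 0 and hence z ≤ (1/2)[171 + √(29241 + 4·35910)] = (1/2)[171 + √172881] ≈ (1/2)(171 + 415.7896) = 293.3948.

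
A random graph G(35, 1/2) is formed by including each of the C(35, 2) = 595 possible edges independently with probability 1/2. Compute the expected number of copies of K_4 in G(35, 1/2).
E[# K_4] = C(35, 4) · (1/2)^C(4, 2) = 52360 / 2^6 = 6545/8 = 818.125

For each 4-subset S of vertices (there are C(35, 4) = 52360 such S), let X_S = 1 if S induces a K_4 (all C(4, 2) = 6 edges present). Then P(X_S = 1) = (1/2)^6 = 1/64. By linearity of expectation, E[# K_4] = C(35, 4) · (1/2)^6 = 52360 / 64 = 6545/8 = 818.125.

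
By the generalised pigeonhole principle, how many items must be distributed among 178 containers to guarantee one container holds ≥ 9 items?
n = (9 − 1)·178 + 1 = 1425

By the generalised pigeonhole principle, to guarantee some box contains ≥ r objects we need more than (r − 1) · k objects total. Threshold: n = (r − 1) · k + 1. With r = 9 and k = 178: n = 8 · 178 + 1 = 1424 + 1 = 1425. For n = 1424 = 8 · 178, we can put exactly 8 objects in every box, avoiding 9 in any single one — so 1425 is tight.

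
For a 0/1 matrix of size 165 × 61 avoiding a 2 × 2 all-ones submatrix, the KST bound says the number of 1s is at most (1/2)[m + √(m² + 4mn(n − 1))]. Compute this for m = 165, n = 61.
z(165, 61; 2, 2) ≤ (1/2)[165 + √(165² + 4·165·61·60)] = (1/2)[165 + √2442825] = 863.977

Kővári–Sós–Turán: let r_1, ..., r_165 be the row sums and z = Σ r_i the total number of 1s. Each pair of columns can share at most one row with both entries 1 (else a 2×2 all-ones block appears), so Σ_i C(r_i, 2) ≤ C(61, 2) = 1830. By convexity Σ_i C(r_i, 2) ≥ 165·C(z/165, 2) = z(z − 165)/(2·165), giving z² − 165z − 165·61·60 ≤ 0 and hence z ≤ (1/2)[165 + √(27225 + 4·603900)] = (1/2)[165 + √2442825] ≈ (1/2)(165 + 1562.9539) = 863.977.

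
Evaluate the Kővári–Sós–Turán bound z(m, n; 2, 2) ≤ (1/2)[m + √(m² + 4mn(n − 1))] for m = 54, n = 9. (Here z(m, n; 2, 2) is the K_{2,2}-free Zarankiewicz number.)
z(54, 9; 2, 2) ≤ (1/2)[54 + √(54² + 4·54·9·8)] = (1/2)[54 + √18468] = 94.9485

Kővári–Sós–Turán: let r_1, ..., r_54 be the row sums and z = Σ r_i the total number of 1s. Each pair of columns can share at most one row with both entries 1 (else a 2×2 all-ones block appears), so Σ_i C(r_i, 2) ≤ C(9, 2) = 36. By convexity Σ_i C(r_i, 2) ≥ 54·C(z/54, 2) = z(z − 54)/(2·54), giving z² − 54z − 54·9·8 ≤ 0 and hence z ≤ (1/2)[54 + √(2916 + 4·3888)] = (1/2)[54 + √18468] ≈ (1/2)(54 + 135.897) = 94.9485.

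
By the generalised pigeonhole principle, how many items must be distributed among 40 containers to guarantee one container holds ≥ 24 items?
n = (24 − 1)·40 + 1 = 921

By the generalised pigeonhole principle, to guarantee some box contains ≥ r objects we need more than (r − 1) · k objects total. Threshold: n = (r − 1) · k + 1. With r = 24 and k = 40: n = 23 · 40 + 1 = 920 + 1 = 921. For n = 920 = 23 · 40, we can put exactly 23 objects in every box, avoiding 24 in any single one — so 921 is tight.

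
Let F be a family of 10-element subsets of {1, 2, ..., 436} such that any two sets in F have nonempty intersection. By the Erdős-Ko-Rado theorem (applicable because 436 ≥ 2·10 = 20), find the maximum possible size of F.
max |F| = C(435, 9) = 1414041835953656910

The Erdős-Ko-Rado theorem states: for n ≥ 2k, an intersecting family of k-subsets of an n-element set has size at most C(n − 1, k − 1), with equality for 'star' families {A ⊆ [n] : |A| = k, i ∈ A} (fix an element i). For n = 436, k = 10: C(435, 9) = 1414041835953656910.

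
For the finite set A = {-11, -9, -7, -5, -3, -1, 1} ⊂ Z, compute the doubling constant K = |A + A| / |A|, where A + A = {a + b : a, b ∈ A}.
K = |A + A| / |A| = 13/7

Enumerate A + A = {a + b : a, b ∈ A}. With |A| = 7, there are |A|^2 = 49 ordered sum pairs; collecting distinct values, A + A = {-22, -20, -18, -16, -14, -12, -10, -8, -6, -4, -2, 0, 2}, so |A + A| = 13. Thus K = 13/7. Here |A + A| = 2|A| − 1 = 13, the minimum possible — so K = 13/7 is minimal, which holds iff A is an arithmetic progression.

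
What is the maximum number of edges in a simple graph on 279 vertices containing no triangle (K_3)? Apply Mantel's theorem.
ex(279, K_3) = ⌊279^2/4⌋ = 19460

Mantel (1907): a triangle-free graph on n vertices has at most ⌊n^2/4⌋ edges, with equality for the complete bipartite graph K_{⌊n/2⌋, ⌈n/2⌉}. For n = 279: ⌊279^2/4⌋ = ⌊77841/4⌋ = 19460. The extremal graph is K_{139, 140}, which has 139·140 = 19460 edges.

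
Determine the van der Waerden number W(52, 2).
W(52, 2) = 52 + 1 = 53

A 2-term AP is any pair of integers, so a monochromatic 2-AP exists iff some colour is used at least twice. With 52 colours, the colouring i ↦ i on {1, ..., 52} uses each colour once, avoiding any monochromatic pair, so W(52, 2) > 52. For {1, ..., 53}, pigeonhole forces two integers of the same colour, which form a monochromatic 2-AP. Hence W(52, 2) = 53.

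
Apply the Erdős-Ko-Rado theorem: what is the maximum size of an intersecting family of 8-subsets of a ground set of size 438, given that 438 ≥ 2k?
max |F| = C(437, 7) = 575393947901352

The Erdős-Ko-Rado theorem states: for n ≥ 2k, an intersecting family of k-subsets of an n-element set has size at most C(n − 1, k − 1), with equality for 'star' families {A ⊆ [n] : |A| = k, i ∈ A} (fix an element i). For n = 438, k = 8: C(437, 7) = 575393947901352.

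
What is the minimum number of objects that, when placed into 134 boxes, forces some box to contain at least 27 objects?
n = (27 − 1)·134 + 1 = 3485

By the generalised pigeonhole principle, to guarantee some box contains ≥ r objects we need more than (r − 1) · k objects total. Threshold: n = (r − 1) · k + 1. With r = 27 and k = 134: n = 26 · 134 + 1 = 3484 + 1 = 3485. For n = 3484 = 26 · 134, we can put exactly 26 objects in every box, avoiding 27 in any single one — so 3485 is tight.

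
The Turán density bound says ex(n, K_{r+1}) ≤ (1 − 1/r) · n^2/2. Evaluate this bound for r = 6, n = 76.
Turán density bound = (5/6) · 76^2/2 = 7220/3 ≈ 2406.6667

Turán's theorem: ex(n, K_{r+1}) is achieved by the complete r-partite Turán graph T(n, r) with parts as balanced as possible, and is at most (1 − 1/r) · n^2/2. For r = 6, n = 76: the density bound is (5/6) · 5776/2 = 7220/3 ≈ 2406.6667. The integer-valued extremum is e(T(76, 6)) = 2406, which is strictly less than the density bound 7220/3 since 6 ∤ 76 (the parts of T(76, 6) cannot all be equal).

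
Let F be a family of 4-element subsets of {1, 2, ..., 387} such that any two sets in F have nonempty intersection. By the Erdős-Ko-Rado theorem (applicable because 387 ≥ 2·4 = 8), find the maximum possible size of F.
max |F| = C(386, 3) = 9511040

Erdős-Ko-Rado (1961): when n ≥ 2k, max |F| = C(n−1, k−1). The bound is attained by the star {A : i ∈ A} for any fixed i ∈ [n]. Here C(387−1, 4−1) = C(386, 3) = 9511040.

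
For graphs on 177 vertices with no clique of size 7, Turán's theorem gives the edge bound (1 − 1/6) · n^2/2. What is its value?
Turán density bound = (5/6) · 177^2/2 = 52215/4 ≈ 13053.75

Turán's theorem: ex(n, K_{r+1}) is achieved by the complete r-partite Turán graph T(n, r) with parts as balanced as possible, and is at most (1 − 1/r) · n^2/2. For r = 6, n = 177: the density bound is (5/6) · 31329/2 = 52215/4 ≈ 13053.75. The integer-valued extremum is e(T(177, 6)) = 13053, which is strictly less than the density bound 52215/4 since 6 ∤ 177 (the parts of T(177, 6) cannot all be equal).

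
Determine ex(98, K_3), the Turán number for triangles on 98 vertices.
ex(98, K_3) = ⌊98^2/4⌋ = 2401

Mantel (1907): a triangle-free graph on n vertices has at most ⌊n^2/4⌋ edges, with equality for the complete bipartite graph K_{⌊n/2⌋, ⌈n/2⌉}. For n = 98: ⌊98^2/4⌋ = ⌊9604/4⌋ = 2401. The extremal graph is K_{49, 49}, which has 49·49 = 2401 edges.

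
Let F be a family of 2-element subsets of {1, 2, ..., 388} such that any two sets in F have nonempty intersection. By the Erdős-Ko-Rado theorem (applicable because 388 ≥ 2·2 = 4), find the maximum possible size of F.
max |F| = C(387, 1) = 387

Erdős-Ko-Rado (1961): when n ≥ 2k, max |F| = C(n−1, k−1). The bound is attained by the star {A : i ∈ A} for any fixed i ∈ [n]. Here C(388−1, 2−1) = C(387, 1) = 387.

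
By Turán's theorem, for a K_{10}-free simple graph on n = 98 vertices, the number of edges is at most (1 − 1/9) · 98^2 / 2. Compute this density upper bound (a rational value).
Turán density bound = (8/9) · 98^2/2 = 38416/9 ≈ 4268.4444

Turán's theorem: ex(n, K_{r+1}) is achieved by the complete r-partite Turán graph T(n, r) with parts as balanced as possible, and is at most (1 − 1/r) · n^2/2. For r = 9, n = 98: the density bound is (8/9) · 9604/2 = 38416/9 ≈ 4268.4444. The integer-valued extremum is e(T(98, 9)) = 4268, which is strictly less than the density bound 38416/9 since 9 ∤ 98 (the parts of T(98, 9) cannot all be equal).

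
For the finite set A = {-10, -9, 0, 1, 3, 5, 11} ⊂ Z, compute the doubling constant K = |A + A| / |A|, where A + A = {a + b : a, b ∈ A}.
K = |A + A| / |A| = 24/7

Enumerate A + A = {a + b : a, b ∈ A}. With |A| = 7, there are |A|^2 = 49 ordered sum pairs; collecting distinct values, A + A = {-20, -19, -18, -10, -9, -8, -7, -6, -5, -4, 0, 1, 2, 3, 4, 5, 6, 8, 10, 11, 12, 14, 16, 22}, so |A + A| = 24. Thus K = 24/7. For comparison, the minimum possible |A + A| over all 7-element sets is 2·7 − 1 = 13 (so min K = 13/7), attained only by arithmetic progressions.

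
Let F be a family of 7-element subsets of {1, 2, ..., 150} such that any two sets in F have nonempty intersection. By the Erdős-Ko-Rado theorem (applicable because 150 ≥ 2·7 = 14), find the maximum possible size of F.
max |F| = C(149, 6) = 13725120696

Erdős-Ko-Rado (1961): when n ≥ 2k, max |F| = C(n−1, k−1). The bound is attained by the star {A : i ∈ A} for any fixed i ∈ [n]. Here C(150−1, 7−1) = C(149, 6) = 13725120696.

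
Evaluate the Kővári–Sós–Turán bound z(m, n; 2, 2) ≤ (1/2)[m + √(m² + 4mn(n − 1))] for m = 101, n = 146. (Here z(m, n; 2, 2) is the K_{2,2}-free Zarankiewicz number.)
z(101, 146; 2, 2) ≤ (1/2)[101 + √(101² + 4·101·146·145)] = (1/2)[101 + √8562881] = 1513.62

Kővári–Sós–Turán: let r_1, ..., r_101 be the row sums and z = Σ r_i the total number of 1s. Each pair of columns can share at most one row with both entries 1 (else a 2×2 all-ones block appears), so Σ_i C(r_i, 2) ≤ C(146, 2) = 10585. By convexity Σ_i C(r_i, 2) ≥ 101·C(z/101, 2) = z(z − 101)/(2·101), giving z² − 101z − 101·146·145 ≤ 0 and hence z ≤ (1/2)[101 + √(10201 + 4·2138170)] = (1/2)[101 + √8562881] ≈ (1/2)(101 + 2926.2401) = 1513.62.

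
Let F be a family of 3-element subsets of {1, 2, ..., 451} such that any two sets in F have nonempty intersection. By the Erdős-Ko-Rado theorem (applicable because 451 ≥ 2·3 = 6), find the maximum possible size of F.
max |F| = C(450, 2) = 101025

The Erdős-Ko-Rado theorem states: for n ≥ 2k, an intersecting family of k-subsets of an n-element set has size at most C(n − 1, k − 1), with equality for 'star' families {A ⊆ [n] : |A| = k, i ∈ A} (fix an element i). For n = 451, k = 3: C(450, 2) = 101025.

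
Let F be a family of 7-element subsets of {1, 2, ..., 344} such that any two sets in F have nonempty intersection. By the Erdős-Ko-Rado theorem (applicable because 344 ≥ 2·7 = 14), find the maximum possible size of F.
max |F| = C(343, 6) = 2164399496259

Erdős-Ko-Rado (1961): when n ≥ 2k, max |F| = C(n−1, k−1). The bound is attained by the star {A : i ∈ A} for any fixed i ∈ [n]. Here C(344−1, 7−1) = C(343, 6) = 2164399496259.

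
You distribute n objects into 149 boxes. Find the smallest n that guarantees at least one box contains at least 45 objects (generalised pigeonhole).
n = (45 − 1)·149 + 1 = 6557

By the generalised pigeonhole principle, to guarantee some box contains ≥ r objects we need more than (r − 1) · k objects total. Threshold: n = (r − 1) · k + 1. With r = 45 and k = 149: n = 44 · 149 + 1 = 6556 + 1 = 6557. For n = 6556 = 44 · 149, we can put exactly 44 objects in every box, avoiding 45 in any single one — so 6557 is tight.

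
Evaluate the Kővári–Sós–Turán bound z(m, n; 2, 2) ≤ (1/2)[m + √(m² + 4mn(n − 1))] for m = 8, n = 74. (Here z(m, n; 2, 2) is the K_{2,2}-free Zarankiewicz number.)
z(8, 74; 2, 2) ≤ (1/2)[8 + √(8² + 4·8·74·73)] = (1/2)[8 + √172928] = 211.9231

Kővári–Sós–Turán: let r_1, ..., r_8 be the row sums and z = Σ r_i the total number of 1s. Each pair of columns can share at most one row with both entries 1 (else a 2×2 all-ones block appears), so Σ_i C(r_i, 2) ≤ C(74, 2) = 2701. By convexity Σ_i C(r_i, 2) ≥ 8·C(z/8, 2) = z(z − 8)/(2·8), giving z² − 8z − 8·74·73 ≤ 0 and hence z ≤ (1/2)[8 + √(64 + 4·43216)] = (1/2)[8 + √172928] ≈ (1/2)(8 + 415.8461) = 211.9231.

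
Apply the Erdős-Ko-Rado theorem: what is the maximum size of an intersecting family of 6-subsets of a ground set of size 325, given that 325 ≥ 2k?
max |F| = C(324, 5) = 28845440064

Erdős-Ko-Rado (1961): when n ≥ 2k, max |F| = C(n−1, k−1). The bound is attained by the star {A : i ∈ A} for any fixed i ∈ [n]. Here C(325−1, 6−1) = C(324, 5) = 28845440064.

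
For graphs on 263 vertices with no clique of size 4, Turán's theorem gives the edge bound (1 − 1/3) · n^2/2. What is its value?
Turán density bound = (2/3) · 263^2/2 = 69169/3 ≈ 23056.3333

Turán's theorem: ex(n, K_{r+1}) is achieved by the complete r-partite Turán graph T(n, r) with parts as balanced as possible, and is at most (1 − 1/r) · n^2/2. For r = 3, n = 263: the density bound is (2/3) · 69169/2 = 69169/3 ≈ 23056.3333. The integer-valued extremum is e(T(263, 3)) = 23056, which is strictly less than the density bound 69169/3 since 3 ∤ 263 (the parts of T(263, 3) cannot all be equal).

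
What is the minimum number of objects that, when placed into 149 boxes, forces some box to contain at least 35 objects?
n = (35 − 1)·149 + 1 = 5067

By the generalised pigeonhole principle, to guarantee some box contains ≥ r objects we need more than (r − 1) · k objects total. Threshold: n = (r − 1) · k + 1. With r = 35 and k = 149: n = 34 · 149 + 1 = 5066 + 1 = 5067. For n = 5066 = 34 · 149, we can put exactly 34 objects in every box, avoiding 35 in any single one — so 5067 is tight.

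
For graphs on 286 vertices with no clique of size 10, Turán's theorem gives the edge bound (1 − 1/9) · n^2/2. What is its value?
Turán density bound = (8/9) · 286^2/2 = 327184/9 ≈ 36353.7778

Turán's theorem: ex(n, K_{r+1}) is achieved by the complete r-partite Turán graph T(n, r) with parts as balanced as possible, and is at most (1 − 1/r) · n^2/2. For r = 9, n = 286: the density bound is (8/9) · 81796/2 = 327184/9 ≈ 36353.7778. The integer-valued extremum is e(T(286, 9)) = 36353, which is strictly less than the density bound 327184/9 since 9 ∤ 286 (the parts of T(286, 9) cannot all be equal).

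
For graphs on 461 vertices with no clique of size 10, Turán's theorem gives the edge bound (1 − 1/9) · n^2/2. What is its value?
Turán density bound = (8/9) · 461^2/2 = 850084/9 ≈ 94453.7778

Turán's theorem: ex(n, K_{r+1}) is achieved by the complete r-partite Turán graph T(n, r) with parts as balanced as possible, and is at most (1 − 1/r) · n^2/2. For r = 9, n = 461: the density bound is (8/9) · 212521/2 = 850084/9 ≈ 94453.7778. The integer-valued extremum is e(T(461, 9)) = 94453, which is strictly less than the density bound 850084/9 since 9 ∤ 461 (the parts of T(461, 9) cannot all be equal).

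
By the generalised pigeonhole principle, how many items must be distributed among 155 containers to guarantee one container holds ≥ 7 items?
n = (7 − 1)·155 + 1 = 931

By the generalised pigeonhole principle, to guarantee some box contains ≥ r objects we need more than (r − 1) · k objects total. Threshold: n = (r − 1) · k + 1. With r = 7 and k = 155: n = 6 · 155 + 1 = 930 + 1 = 931. For n = 930 = 6 · 155, we can put exactly 6 objects in every box, avoiding 7 in any single one — so 931 is tight.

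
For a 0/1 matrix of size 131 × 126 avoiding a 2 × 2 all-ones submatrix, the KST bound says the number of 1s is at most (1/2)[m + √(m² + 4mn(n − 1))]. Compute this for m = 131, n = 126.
z(131, 126; 2, 2) ≤ (1/2)[131 + √(131² + 4·131·126·125)] = (1/2)[131 + √8270161] = 1503.3944

Kővári–Sós–Turán: let r_1, ..., r_131 be the row sums and z = Σ r_i the total number of 1s. Each pair of columns can share at most one row with both entries 1 (else a 2×2 all-ones block appears), so Σ_i C(r_i, 2) ≤ C(126, 2) = 7875. By convexity Σ_i C(r_i, 2) ≥ 131·C(z/131, 2) = z(z − 131)/(2·131), giving z² − 131z − 131·126·125 ≤ 0 and hence z ≤ (1/2)[131 + √(17161 + 4·2063250)] = (1/2)[131 + √8270161] ≈ (1/2)(131 + 2875.7888) = 1503.3944.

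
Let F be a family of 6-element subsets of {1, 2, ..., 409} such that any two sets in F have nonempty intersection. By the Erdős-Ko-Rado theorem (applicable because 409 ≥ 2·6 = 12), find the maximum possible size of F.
max |F| = C(408, 5) = 91925446536

Erdős-Ko-Rado (1961): when n ≥ 2k, max |F| = C(n−1, k−1). The bound is attained by the star {A : i ∈ A} for any fixed i ∈ [n]. Here C(409−1, 6−1) = C(408, 5) = 91925446536.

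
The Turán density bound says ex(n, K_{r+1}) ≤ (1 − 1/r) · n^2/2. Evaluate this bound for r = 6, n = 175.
Turán density bound = (5/6) · 175^2/2 = 153125/12 ≈ 12760.4167

Turán's theorem: ex(n, K_{r+1}) is achieved by the complete r-partite Turán graph T(n, r) with parts as balanced as possible, and is at most (1 − 1/r) · n^2/2. For r = 6, n = 175: the density bound is (5/6) · 30625/2 = 153125/12 ≈ 12760.4167. The integer-valued extremum is e(T(175, 6)) = 12760, which is strictly less than the density bound 153125/12 since 6 ∤ 175 (the parts of T(175, 6) cannot all be equal).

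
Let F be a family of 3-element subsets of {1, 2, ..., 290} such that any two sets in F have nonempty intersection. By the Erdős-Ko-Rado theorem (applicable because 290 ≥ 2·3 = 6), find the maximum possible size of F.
max |F| = C(289, 2) = 41616

The Erdős-Ko-Rado theorem states: for n ≥ 2k, an intersecting family of k-subsets of an n-element set has size at most C(n − 1, k − 1), with equality for 'star' families {A ⊆ [n] : |A| = k, i ∈ A} (fix an element i). For n = 290, k = 3: C(289, 2) = 41616.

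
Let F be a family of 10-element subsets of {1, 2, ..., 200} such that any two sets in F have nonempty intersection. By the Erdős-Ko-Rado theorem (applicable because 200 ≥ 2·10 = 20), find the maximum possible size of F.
max |F| = C(199, 9) = 1122550215450664

Erdős-Ko-Rado (1961): when n ≥ 2k, max |F| = C(n−1, k−1). The bound is attained by the star {A : i ∈ A} for any fixed i ∈ [n]. Here C(200−1, 10−1) = C(199, 9) = 1122550215450664.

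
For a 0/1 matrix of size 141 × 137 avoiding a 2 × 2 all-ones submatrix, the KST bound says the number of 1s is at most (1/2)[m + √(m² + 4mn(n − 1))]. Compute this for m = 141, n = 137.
z(141, 137; 2, 2) ≤ (1/2)[141 + √(141² + 4·141·137·136)] = (1/2)[141 + √10528329] = 1692.8693

Kővári–Sós–Turán: let r_1, ..., r_141 be the row sums and z = Σ r_i the total number of 1s. Each pair of columns can share at most one row with both entries 1 (else a 2×2 all-ones block appears), so Σ_i C(r_i, 2) ≤ C(137, 2) = 9316. By convexity Σ_i C(r_i, 2) ≥ 141·C(z/141, 2) = z(z − 141)/(2·141), giving z² − 141z − 141·137·136 ≤ 0 and hence z ≤ (1/2)[141 + √(19881 + 4·2627112)] = (1/2)[141 + √10528329] ≈ (1/2)(141 + 3244.7387) = 1692.8693.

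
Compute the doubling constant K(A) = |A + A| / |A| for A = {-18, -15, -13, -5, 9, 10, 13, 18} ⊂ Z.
K = |A + A| / |A| = 33/8

Enumerate A + A = {a + b : a, b ∈ A}. With |A| = 8, there are |A|^2 = 64 ordered sum pairs; collecting distinct values, A + A = {-36, -33, -31, -30, -28, -26, -23, -20, -18, -10, -9, -8, -6, -5, -4, -3, -2, 0, 3, 4, 5, 8, 13, 18, 19, 20, 22, 23, 26, 27, 28, 31, 36}, so |A + A| = 33. Thus K = 33/8. For comparison, the minimum possible |A + A| over all 8-element sets is 2·8 − 1 = 15 (so min K = 15/8), attained only by arithmetic progressions.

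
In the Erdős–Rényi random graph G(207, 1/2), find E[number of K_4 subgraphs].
E[# K_4] = C(207, 4) · (1/2)^C(4, 2) = 74303685 / 2^6 = 1160995.078125

For each 4-subset S of vertices (there are C(207, 4) = 74303685 such S), let X_S = 1 if S induces a K_4 (all C(4, 2) = 6 edges present). Then P(X_S = 1) = (1/2)^6 = 1/64. By linearity of expectation, E[# K_4] = C(207, 4) · (1/2)^6 = 74303685 / 64 = 1160995.078125.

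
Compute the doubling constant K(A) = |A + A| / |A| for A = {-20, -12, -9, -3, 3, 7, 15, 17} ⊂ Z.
K = |A + A| / |A| = 32/8 = 4

Enumerate A + A = {a + b : a, b ∈ A}. With |A| = 8, there are |A|^2 = 64 ordered sum pairs; collecting distinct values, A + A = {-40, -32, -29, -24, -23, -21, -18, -17, -15, -13, -12, -9, -6, -5, -3, -2, 0, 3, 4, 5, 6, 8, 10, 12, 14, 18, 20, 22, 24, 30, 32, 34}, so |A + A| = 32. Thus K = 32/8 = 4. For comparison, the minimum possible |A + A| over all 8-element sets is 2·8 − 1 = 15 (so min K = 15/8), attained only by arithmetic progressions.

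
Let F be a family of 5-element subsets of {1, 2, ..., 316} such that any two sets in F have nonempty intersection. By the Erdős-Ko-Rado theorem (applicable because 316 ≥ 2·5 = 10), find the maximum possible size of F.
max |F| = C(315, 4) = 402464790

The Erdős-Ko-Rado theorem states: for n ≥ 2k, an intersecting family of k-subsets of an n-element set has size at most C(n − 1, k − 1), with equality for 'star' families {A ⊆ [n] : |A| = k, i ∈ A} (fix an element i). For n = 316, k = 5: C(315, 4) = 402464790.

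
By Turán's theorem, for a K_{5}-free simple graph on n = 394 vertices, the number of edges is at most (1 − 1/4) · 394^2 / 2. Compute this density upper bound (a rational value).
Turán density bound = (3/4) · 394^2/2 = 116427/2 ≈ 58213.5

Turán's theorem: ex(n, K_{r+1}) is achieved by the complete r-partite Turán graph T(n, r) with parts as balanced as possible, and is at most (1 − 1/r) · n^2/2. For r = 4, n = 394: the density bound is (3/4) · 155236/2 = 116427/2 ≈ 58213.5. The integer-valued extremum is e(T(394, 4)) = 58213, which is strictly less than the density bound 116427/2 since 4 ∤ 394 (the parts of T(394, 4) cannot all be equal).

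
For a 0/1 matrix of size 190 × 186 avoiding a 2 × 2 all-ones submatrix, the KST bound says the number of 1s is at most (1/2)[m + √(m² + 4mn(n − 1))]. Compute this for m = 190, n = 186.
z(190, 186; 2, 2) ≤ (1/2)[190 + √(190² + 4·190·186·185)] = (1/2)[190 + √26187700] = 2653.696

Kővári–Sós–Turán: let r_1, ..., r_190 be the row sums and z = Σ r_i the total number of 1s. Each pair of columns can share at most one row with both entries 1 (else a 2×2 all-ones block appears), so Σ_i C(r_i, 2) ≤ C(186, 2) = 17205. By convexity Σ_i C(r_i, 2) ≥ 190·C(z/190, 2) = z(z − 190)/(2·190), giving z² − 190z − 190·186·185 ≤ 0 and hence z ≤ (1/2)[190 + √(36100 + 4·6537900)] = (1/2)[190 + √26187700] ≈ (1/2)(190 + 5117.3919) = 2653.696.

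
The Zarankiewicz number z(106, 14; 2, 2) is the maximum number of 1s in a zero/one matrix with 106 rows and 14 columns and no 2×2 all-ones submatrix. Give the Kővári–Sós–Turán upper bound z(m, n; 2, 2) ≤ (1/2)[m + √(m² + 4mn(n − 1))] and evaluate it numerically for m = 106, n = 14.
z(106, 14; 2, 2) ≤ (1/2)[106 + √(106² + 4·106·14·13)] = (1/2)[106 + √88404] = 201.6641

Kővári–Sós–Turán: let r_1, ..., r_106 be the row sums and z = Σ r_i the total number of 1s. Each pair of columns can share at most one row with both entries 1 (else a 2×2 all-ones block appears), so Σ_i C(r_i, 2) ≤ C(14, 2) = 91. By convexity Σ_i C(r_i, 2) ≥ 106·C(z/106, 2) = z(z − 106)/(2·106), giving z² − 106z − 106·14·13 ≤ 0 and hence z ≤ (1/2)[106 + √(11236 + 4·19292)] = (1/2)[106 + √88404] ≈ (1/2)(106 + 297.3281) = 201.6641.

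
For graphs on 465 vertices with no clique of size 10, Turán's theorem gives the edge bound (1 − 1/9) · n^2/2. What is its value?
Turán density bound = (8/9) · 465^2/2 = 96100

Turán's theorem: ex(n, K_{r+1}) is achieved by the complete r-partite Turán graph T(n, r) with parts as balanced as possible, and is at most (1 − 1/r) · n^2/2. For r = 9, n = 465: the density bound is (8/9) · 216225/2 = 96100. The integer-valued extremum is e(T(465, 9)) = 96099, which is strictly less than the density bound 96100 since 9 ∤ 465 (the parts of T(465, 9) cannot all be equal).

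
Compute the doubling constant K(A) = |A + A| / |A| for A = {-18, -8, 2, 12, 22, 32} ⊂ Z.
K = |A + A| / |A| = 11/6

Enumerate A + A = {a + b : a, b ∈ A}. With |A| = 6, there are |A|^2 = 36 ordered sum pairs; collecting distinct values, A + A = {-36, -26, -16, -6, 4, 14, 24, 34, 44, 54, 64}, so |A + A| = 11. Thus K = 11/6. Here |A + A| = 2|A| − 1 = 11, the minimum possible — so K = 11/6 is minimal, which holds iff A is an arithmetic progression.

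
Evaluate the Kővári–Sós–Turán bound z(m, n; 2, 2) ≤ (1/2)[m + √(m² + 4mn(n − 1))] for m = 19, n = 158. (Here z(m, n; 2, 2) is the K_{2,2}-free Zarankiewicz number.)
z(19, 158; 2, 2) ≤ (1/2)[19 + √(19² + 4·19·158·157)] = (1/2)[19 + √1885617] = 696.0889

Kővári–Sós–Turán: let r_1, ..., r_19 be the row sums and z = Σ r_i the total number of 1s. Each pair of columns can share at most one row with both entries 1 (else a 2×2 all-ones block appears), so Σ_i C(r_i, 2) ≤ C(158, 2) = 12403. By convexity Σ_i C(r_i, 2) ≥ 19·C(z/19, 2) = z(z − 19)/(2·19), giving z² − 19z − 19·158·157 ≤ 0 and hence z ≤ (1/2)[19 + √(361 + 4·471314)] = (1/2)[19 + √1885617] ≈ (1/2)(19 + 1373.1777) = 696.0889.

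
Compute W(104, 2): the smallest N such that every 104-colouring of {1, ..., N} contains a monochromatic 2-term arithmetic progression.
W(104, 2) = 104 + 1 = 105

A 2-term AP is any pair of integers, so a monochromatic 2-AP exists iff some colour is used at least twice. With 104 colours, the colouring i ↦ i on {1, ..., 104} uses each colour once, avoiding any monochromatic pair, so W(104, 2) > 104. For {1, ..., 105}, pigeonhole forces two integers of the same colour, which form a monochromatic 2-AP. Hence W(104, 2) = 105.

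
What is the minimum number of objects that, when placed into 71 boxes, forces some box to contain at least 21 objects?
n = (21 − 1)·71 + 1 = 1421

By the generalised pigeonhole principle, to guarantee some box contains ≥ r objects we need more than (r − 1) · k objects total. Threshold: n = (r − 1) · k + 1. With r = 21 and k = 71: n = 20 · 71 + 1 = 1420 + 1 = 1421. For n = 1420 = 20 · 71, we can put exactly 20 objects in every box, avoiding 21 in any single one — so 1421 is tight.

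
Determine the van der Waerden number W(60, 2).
W(60, 2) = 60 + 1 = 61

A 2-term AP is any pair of integers, so a monochromatic 2-AP exists iff some colour is used at least twice. With 60 colours, the colouring i ↦ i on {1, ..., 60} uses each colour once, avoiding any monochromatic pair, so W(60, 2) > 60. For {1, ..., 61}, pigeonhole forces two integers of the same colour, which form a monochromatic 2-AP. Hence W(60, 2) = 61.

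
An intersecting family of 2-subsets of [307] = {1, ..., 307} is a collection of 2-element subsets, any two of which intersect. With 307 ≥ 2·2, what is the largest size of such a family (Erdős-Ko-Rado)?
max |F| = C(306, 1) = 306

Erdős-Ko-Rado (1961): when n ≥ 2k, max |F| = C(n−1, k−1). The bound is attained by the star {A : i ∈ A} for any fixed i ∈ [n]. Here C(307−1, 2−1) = C(306, 1) = 306.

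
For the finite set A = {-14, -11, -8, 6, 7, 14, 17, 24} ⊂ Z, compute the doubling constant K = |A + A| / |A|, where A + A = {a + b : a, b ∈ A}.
K = |A + A| / |A| = 31/8

Enumerate A + A = {a + b : a, b ∈ A}. With |A| = 8, there are |A|^2 = 64 ordered sum pairs; collecting distinct values, A + A = {-28, -25, -22, -19, -16, -8, -7, -5, -4, -2, -1, 0, 3, 6, 9, 10, 12, 13, 14, 16, 20, 21, 23, 24, 28, 30, 31, 34, 38, 41, 48}, so |A + A| = 31. Thus K = 31/8. For comparison, the minimum possible |A + A| over all 8-element sets is 2·8 − 1 = 15 (so min K = 15/8), attained only by arithmetic progressions.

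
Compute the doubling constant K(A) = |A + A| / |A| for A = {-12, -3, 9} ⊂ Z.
K = |A + A| / |A| = 6/3 = 2

Enumerate A + A = {a + b : a, b ∈ A}. With |A| = 3, there are |A|^2 = 9 ordered sum pairs; collecting distinct values, A + A = {-24, -15, -6, -3, 6, 18}, so |A + A| = 6. Thus K = 6/3 = 2. For comparison, the minimum possible |A + A| over all 3-element sets is 2·3 − 1 = 5 (so min K = 5/3), attained only by arithmetic progressions.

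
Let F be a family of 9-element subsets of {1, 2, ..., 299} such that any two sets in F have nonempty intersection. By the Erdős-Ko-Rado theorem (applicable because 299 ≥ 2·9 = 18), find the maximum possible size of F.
max |F| = C(298, 8) = 1402996889540169

The Erdős-Ko-Rado theorem states: for n ≥ 2k, an intersecting family of k-subsets of an n-element set has size at most C(n − 1, k − 1), with equality for 'star' families {A ⊆ [n] : |A| = k, i ∈ A} (fix an element i). For n = 299, k = 9: C(298, 8) = 1402996889540169.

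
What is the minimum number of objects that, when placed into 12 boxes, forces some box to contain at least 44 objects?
n = (44 − 1)·12 + 1 = 517

By the generalised pigeonhole principle, to guarantee some box contains ≥ r objects we need more than (r − 1) · k objects total. Threshold: n = (r − 1) · k + 1. With r = 44 and k = 12: n = 43 · 12 + 1 = 516 + 1 = 517. For n = 516 = 43 · 12, we can put exactly 43 objects in every box, avoiding 44 in any single one — so 517 is tight.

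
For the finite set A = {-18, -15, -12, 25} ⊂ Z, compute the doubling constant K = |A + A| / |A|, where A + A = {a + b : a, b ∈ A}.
K = |A + A| / |A| = 9/4

Enumerate A + A = {a + b : a, b ∈ A}. With |A| = 4, there are |A|^2 = 16 ordered sum pairs; collecting distinct values, A + A = {-36, -33, -30, -27, -24, 7, 10, 13, 50}, so |A + A| = 9. Thus K = 9/4. For comparison, the minimum possible |A + A| over all 4-element sets is 2·4 − 1 = 7 (so min K = 7/4), attained only by arithmetic progressions.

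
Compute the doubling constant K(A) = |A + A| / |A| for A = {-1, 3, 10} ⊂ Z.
K = |A + A| / |A| = 6/3 = 2

Enumerate A + A = {a + b : a, b ∈ A}. With |A| = 3, there are |A|^2 = 9 ordered sum pairs; collecting distinct values, A + A = {-2, 2, 6, 9, 13, 20}, so |A + A| = 6. Thus K = 6/3 = 2. For comparison, the minimum possible |A + A| over all 3-element sets is 2·3 − 1 = 5 (so min K = 5/3), attained only by arithmetic progressions.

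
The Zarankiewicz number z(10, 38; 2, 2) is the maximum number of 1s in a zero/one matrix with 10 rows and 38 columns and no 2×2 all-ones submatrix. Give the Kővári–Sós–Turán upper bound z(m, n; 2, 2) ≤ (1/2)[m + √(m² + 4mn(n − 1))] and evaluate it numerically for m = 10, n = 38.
z(10, 38; 2, 2) ≤ (1/2)[10 + √(10² + 4·10·38·37)] = (1/2)[10 + √56340] = 123.6802

Kővári–Sós–Turán: let r_1, ..., r_10 be the row sums and z = Σ r_i the total number of 1s. Each pair of columns can share at most one row with both entries 1 (else a 2×2 all-ones block appears), so Σ_i C(r_i, 2) ≤ C(38, 2) = 703. By convexity Σ_i C(r_i, 2) ≥ 10·C(z/10, 2) = z(z − 10)/(2·10), giving z² − 10z − 10·38·37 ≤ 0 and hence z ≤ (1/2)[10 + √(100 + 4·14060)] = (1/2)[10 + √56340] ≈ (1/2)(10 + 237.3605) = 123.6802.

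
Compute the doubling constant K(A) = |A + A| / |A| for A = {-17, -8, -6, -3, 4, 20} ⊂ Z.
K = |A + A| / |A| = 21/6 = 7/2

Enumerate A + A = {a + b : a, b ∈ A}. With |A| = 6, there are |A|^2 = 36 ordered sum pairs; collecting distinct values, A + A = {-34, -25, -23, -20, -16, -14, -13, -12, -11, -9, -6, -4, -2, 1, 3, 8, 12, 14, 17, 24, 40}, so |A + A| = 21. Thus K = 21/6 = 7/2. For comparison, the minimum possible |A + A| over all 6-element sets is 2·6 − 1 = 11 (so min K = 11/6), attained only by arithmetic progressions.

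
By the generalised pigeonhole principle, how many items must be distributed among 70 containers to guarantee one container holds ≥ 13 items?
n = (13 − 1)·70 + 1 = 841

By the generalised pigeonhole principle, to guarantee some box contains ≥ r objects we need more than (r − 1) · k objects total. Threshold: n = (r − 1) · k + 1. With r = 13 and k = 70: n = 12 · 70 + 1 = 840 + 1 = 841. For n = 840 = 12 · 70, we can put exactly 12 objects in every box, avoiding 13 in any single one — so 841 is tight.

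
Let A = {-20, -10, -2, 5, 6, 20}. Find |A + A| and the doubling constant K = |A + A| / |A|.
K = |A + A| / |A| = 19/6

Enumerate A + A = {a + b : a, b ∈ A}. With |A| = 6, there are |A|^2 = 36 ordered sum pairs; collecting distinct values, A + A = {-40, -30, -22, -20, -15, -14, -12, -5, -4, 0, 3, 4, 10, 11, 12, 18, 25, 26, 40}, so |A + A| = 19. Thus K = 19/6. For comparison, the minimum possible |A + A| over all 6-element sets is 2·6 − 1 = 11 (so min K = 11/6), attained only by arithmetic progressions.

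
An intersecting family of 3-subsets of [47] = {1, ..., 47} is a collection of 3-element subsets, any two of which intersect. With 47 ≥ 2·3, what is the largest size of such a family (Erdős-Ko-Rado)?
max |F| = C(46, 2) = 1035

Erdős-Ko-Rado (1961): when n ≥ 2k, max |F| = C(n−1, k−1). The bound is attained by the star {A : i ∈ A} for any fixed i ∈ [n]. Here C(47−1, 3−1) = C(46, 2) = 1035.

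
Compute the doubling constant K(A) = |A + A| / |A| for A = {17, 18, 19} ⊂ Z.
K = |A + A| / |A| = 5/3

Enumerate A + A = {a + b : a, b ∈ A}. With |A| = 3, there are |A|^2 = 9 ordered sum pairs; collecting distinct values, A + A = {34, 35, 36, 37, 38}, so |A + A| = 5. Thus K = 5/3. Here |A + A| = 2|A| − 1 = 5, the minimum possible — so K = 5/3 is minimal, which holds iff A is an arithmetic progression.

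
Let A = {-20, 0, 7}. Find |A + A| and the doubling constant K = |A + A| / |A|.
K = |A + A| / |A| = 6/3 = 2

Enumerate A + A = {a + b : a, b ∈ A}. With |A| = 3, there are |A|^2 = 9 ordered sum pairs; collecting distinct values, A + A = {-40, -20, -13, 0, 7, 14}, so |A + A| = 6. Thus K = 6/3 = 2. For comparison, the minimum possible |A + A| over all 3-element sets is 2·3 − 1 = 5 (so min K = 5/3), attained only by arithmetic progressions.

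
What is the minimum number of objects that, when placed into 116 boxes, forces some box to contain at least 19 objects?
n = (19 − 1)·116 + 1 = 2089

By the generalised pigeonhole principle, to guarantee some box contains ≥ r objects we need more than (r − 1) · k objects total. Threshold: n = (r − 1) · k + 1. With r = 19 and k = 116: n = 18 · 116 + 1 = 2088 + 1 = 2089. For n = 2088 = 18 · 116, we can put exactly 18 objects in every box, avoiding 19 in any single one — so 2089 is tight.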